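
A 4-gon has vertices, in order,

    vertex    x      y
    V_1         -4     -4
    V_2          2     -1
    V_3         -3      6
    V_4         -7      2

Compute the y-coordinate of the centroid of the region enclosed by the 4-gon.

67/93

Apply the surveyor's formula. First the cross-terms c_i = x_i·y_{i+1} − x_{i+1}·y_i:
  12, 9, 36, 36  ⇒  2A = 93, A = 46.5.
Then Σ (y_i + y_{i+1})·c_i = 201, so ȳ = 201 / (6·46.5) = 67/93.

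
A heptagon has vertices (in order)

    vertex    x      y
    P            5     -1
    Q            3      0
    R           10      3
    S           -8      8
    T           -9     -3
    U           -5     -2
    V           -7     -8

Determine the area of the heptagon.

Σ = (3) + (9) + (104) + (96) + (3) + (26) + (47) = 288
Area = |Σ|/2 = 144.

144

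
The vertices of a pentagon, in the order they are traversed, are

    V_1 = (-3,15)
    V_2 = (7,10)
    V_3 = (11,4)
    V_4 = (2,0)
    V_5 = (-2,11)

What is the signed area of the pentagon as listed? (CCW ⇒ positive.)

Σ = (-135) + (-82) + (-8) + (22) + (3) = -200
Signed area = Σ/2 = -100 (negative ⇒ clockwise traversal).

-100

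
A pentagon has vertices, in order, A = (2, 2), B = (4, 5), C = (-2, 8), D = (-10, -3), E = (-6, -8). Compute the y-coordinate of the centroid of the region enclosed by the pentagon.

Apply the shoelace formula. First the cross-terms c_i = x_i·y_{i+1} − x_{i+1}·y_i:
  2, 42, 86, 62, 4  ⇒  2A = 196, A = 98.
Then Σ (y_i + y_{i+1})·c_i = 284, so ȳ = 284 / (6·98) = 71/147.

71/147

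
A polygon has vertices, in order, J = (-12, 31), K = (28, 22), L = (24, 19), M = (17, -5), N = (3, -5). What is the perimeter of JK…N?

|JK| = √((40)² + (-9)²) = √1681 = 41
|KL| = √((-4)² + (-3)²) = √25 = 5
|LM| = √((-7)² + (-24)²) = √625 = 25
|MN| = √((-14)² + (0)²) = √196 = 14
|NJ| = √((-15)² + (36)²) = √1521 = 39
Perimeter = 41 + 5 + 25 + 14 + 39 = 124.

124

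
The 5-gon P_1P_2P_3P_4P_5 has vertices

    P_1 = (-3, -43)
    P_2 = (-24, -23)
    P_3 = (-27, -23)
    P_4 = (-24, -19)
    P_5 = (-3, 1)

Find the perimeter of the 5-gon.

|P_1P_2| = √((-21)² + (20)²) = √841 = 29
|P_2P_3| = √((-3)² + (0)²) = √9 = 3
|P_3P_4| = √((3)² + (4)²) = √25 = 5
|P_4P_5| = √((21)² + (20)²) = √841 = 29
|P_5P_1| = √((0)² + (-44)²) = √1936 = 44
Perimeter = 29 + 3 + 5 + 29 + 44 = 110.

110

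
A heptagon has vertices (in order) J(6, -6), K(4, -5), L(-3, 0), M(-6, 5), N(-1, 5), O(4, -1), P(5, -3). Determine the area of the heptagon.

49.5

Apply the shoelace formula: 2A = Σ (x_i·y_{i+1} − x_{i+1}·y_i), indices taken mod 7.
J→K: (6)(-5) − (4)(-6) = -6
K→L: (4)(0) − (-3)(-5) = -15
L→M: (-3)(5) − (-6)(0) = -15
M→N: (-6)(5) − (-1)(5) = -25
N→O: (-1)(-1) − (4)(5) = -19
O→P: (4)(-3) − (5)(-1) = -7
P→J: (5)(-6) − (6)(-3) = -12
Σ = -99
Area = |Σ|/2 = 49.5.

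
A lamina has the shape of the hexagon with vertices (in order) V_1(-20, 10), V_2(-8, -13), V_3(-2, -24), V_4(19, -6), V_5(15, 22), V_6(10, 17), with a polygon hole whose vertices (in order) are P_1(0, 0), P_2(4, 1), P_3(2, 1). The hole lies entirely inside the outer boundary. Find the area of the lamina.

977.5

Outer boundary:
Cross-terms: 340, 166, 468, 508, 35, 440  ⇒  Σ = 1957
Area = |Σ|/2 = 978.5.
Hole:
Apply the shoelace (surveyor's) formula: 2A = Σ (x_i·y_{i+1} − x_{i+1}·y_i), indices taken mod 3.
Cross-terms: 0, 2, 0  ⇒  Σ = 2
Area = |Σ|/2 = 1.
Net area = 978.5 − 1 = 977.5.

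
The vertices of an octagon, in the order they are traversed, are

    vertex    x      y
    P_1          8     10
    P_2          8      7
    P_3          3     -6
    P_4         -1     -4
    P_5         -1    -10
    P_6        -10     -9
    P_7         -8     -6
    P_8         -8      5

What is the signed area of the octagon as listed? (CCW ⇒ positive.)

Cross-terms: -24, -69, -18, 6, -91, -12, -88, -120  ⇒  Σ = -416
Signed area = Σ/2 = -208 (negative ⇒ clockwise traversal).

-208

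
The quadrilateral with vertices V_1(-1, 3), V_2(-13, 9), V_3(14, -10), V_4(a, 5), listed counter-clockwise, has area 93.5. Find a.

The doubled signed area Σ (x_i y_{i+1} − x_{i+1} y_i) is linear in a.
With a=0 it equals 109; the coefficient of a is 13 (from the two edges through V_4).
So 13·a + 109 = 2·93.5 = 187 ⇒ a = 6.

6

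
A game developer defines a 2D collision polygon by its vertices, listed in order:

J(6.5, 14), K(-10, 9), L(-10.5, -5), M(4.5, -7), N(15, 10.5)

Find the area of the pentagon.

Cross-terms: 198.5, 144.5, 96, 152.25, 141.75  ⇒  Σ = 733
Area = |Σ|/2 = 366.5.

366.5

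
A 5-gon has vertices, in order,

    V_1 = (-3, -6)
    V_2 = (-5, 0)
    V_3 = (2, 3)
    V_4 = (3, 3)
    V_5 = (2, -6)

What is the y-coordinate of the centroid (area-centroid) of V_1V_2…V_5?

-61/34

Apply the shoelace formula. First the cross-terms c_i = x_i·y_{i+1} − x_{i+1}·y_i:
  -30, -15, -3, -24, -30  ⇒  2A = -102, A = -51.
Then Σ (y_i + y_{i+1})·c_i = 549, so ȳ = 549 / (6·(-51)) = -61/34.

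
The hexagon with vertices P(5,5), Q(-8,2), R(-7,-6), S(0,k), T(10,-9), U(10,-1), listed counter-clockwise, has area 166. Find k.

-5

Write out the shoelace sum; only the two edges meeting at S involve k:
2·Area = [((-7)·k − 0·(-6)) + (0·(-9) − 10·k)] + 247
       = -17·k + 247 = 332
⇒ k = -5.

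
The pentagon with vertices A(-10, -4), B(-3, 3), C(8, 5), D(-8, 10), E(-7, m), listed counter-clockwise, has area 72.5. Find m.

4

The doubled signed area Σ (x_i y_{i+1} − x_{i+1} y_i) is linear in m.
With m=0 it equals 137; the coefficient of m is 2 (from the two edges through E).
So 2·m + 137 = 2·72.5 = 145 ⇒ m = 4.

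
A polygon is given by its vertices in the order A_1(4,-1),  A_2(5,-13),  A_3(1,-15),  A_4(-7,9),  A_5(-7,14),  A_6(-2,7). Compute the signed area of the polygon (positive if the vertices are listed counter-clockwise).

-143.5

Σ = (-47) + (-62) + (-96) + (-35) + (-21) + (-26) = -287
Signed area = Σ/2 = -143.5 (negative ⇒ clockwise traversal).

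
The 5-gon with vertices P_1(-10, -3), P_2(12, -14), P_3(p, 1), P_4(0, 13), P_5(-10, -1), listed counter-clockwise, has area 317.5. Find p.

Write out the shoelace sum; only the two edges meeting at P_3 involve p:
2·Area = [(12·1 − p·(-14)) + (p·13 − 0·1)] + 326
       = 27·p + 338 = 635
⇒ p = 11.

11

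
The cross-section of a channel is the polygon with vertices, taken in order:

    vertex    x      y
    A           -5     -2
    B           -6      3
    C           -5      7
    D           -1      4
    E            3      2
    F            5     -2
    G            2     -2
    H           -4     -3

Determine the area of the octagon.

Apply the shoelace (surveyor's) formula: 2A = Σ (x_i·y_{i+1} − x_{i+1}·y_i), indices taken mod 8.
Σ = (-27) + (-27) + (-13) + (-14) + (-16) + (-6) + (-14) + (-7) = -124
Area = |Σ|/2 = 62.

62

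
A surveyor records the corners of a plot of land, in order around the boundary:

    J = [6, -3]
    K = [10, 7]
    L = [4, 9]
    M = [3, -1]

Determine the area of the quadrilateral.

Σ = (72) + (62) + (-31) + (-3) = 100
Area = |Σ|/2 = 50.

50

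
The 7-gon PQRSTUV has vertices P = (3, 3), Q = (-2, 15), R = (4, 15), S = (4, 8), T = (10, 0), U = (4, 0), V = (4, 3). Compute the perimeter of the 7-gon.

|PQ| = √((-5)² + (12)²) = √169 = 13
|QR| = √((6)² + (0)²) = √36 = 6
|RS| = √((0)² + (-7)²) = √49 = 7
|ST| = √((6)² + (-8)²) = √100 = 10
|TU| = √((-6)² + (0)²) = √36 = 6
|UV| = √((0)² + (3)²) = √9 = 3
|VP| = √((-1)² + (0)²) = √1 = 1
Perimeter = 13 + 6 + 7 + 10 + 6 + 3 + 1 = 46.

46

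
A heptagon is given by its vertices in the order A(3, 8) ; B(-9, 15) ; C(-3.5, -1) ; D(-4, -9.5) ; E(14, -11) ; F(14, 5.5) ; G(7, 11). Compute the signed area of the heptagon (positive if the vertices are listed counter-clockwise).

377.125

Cross-terms: 117, 61.5, 29.25, 177, 231, 115.5, 23  ⇒  Σ = 754.25
Signed area = Σ/2 = 377.125 (positive ⇒ counter-clockwise traversal).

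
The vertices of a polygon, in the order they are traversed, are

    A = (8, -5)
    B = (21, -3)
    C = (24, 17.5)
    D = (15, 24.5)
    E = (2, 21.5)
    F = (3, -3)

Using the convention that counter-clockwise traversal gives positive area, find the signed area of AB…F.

529

Apply the shoelace (surveyor's) formula: 2A = Σ (x_i·y_{i+1} − x_{i+1}·y_i), indices taken mod 6.
Σ = (81) + (439.5) + (325.5) + (273.5) + (-70.5) + (9) = 1058
Signed area = Σ/2 = 529 (positive ⇒ counter-clockwise traversal).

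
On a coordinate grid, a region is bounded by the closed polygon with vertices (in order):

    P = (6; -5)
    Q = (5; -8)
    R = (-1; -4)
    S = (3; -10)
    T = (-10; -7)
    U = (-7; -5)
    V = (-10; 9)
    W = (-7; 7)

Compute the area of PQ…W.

Apply the shoelace formula: 2A = Σ (x_i·y_{i+1} − x_{i+1}·y_i), indices taken mod 8.
Σ = (-23) + (-28) + (22) + (-121) + (1) + (-113) + (-7) + (-7) = -276
Area = |Σ|/2 = 138.

138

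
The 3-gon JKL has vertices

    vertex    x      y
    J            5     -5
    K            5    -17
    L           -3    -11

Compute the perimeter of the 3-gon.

|JK| = √((0)² + (-12)²) = √144 = 12
|KL| = √((-8)² + (6)²) = √100 = 10
|LJ| = √((8)² + (6)²) = √100 = 10
Perimeter = 12 + 10 + 10 = 32.

32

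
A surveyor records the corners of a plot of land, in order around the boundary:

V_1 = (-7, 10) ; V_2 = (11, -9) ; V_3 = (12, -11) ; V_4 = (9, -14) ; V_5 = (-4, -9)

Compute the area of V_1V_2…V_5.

Apply Gauss's area formula: 2A = Σ (x_i·y_{i+1} − x_{i+1}·y_i), indices taken mod 5.
Σ = (-47) + (-13) + (-69) + (-137) + (-103) = -369
Area = |Σ|/2 = 184.5.

184.5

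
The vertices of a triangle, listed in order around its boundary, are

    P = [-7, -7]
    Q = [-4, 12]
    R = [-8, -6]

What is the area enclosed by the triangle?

11

Apply the shoelace (surveyor's) formula: 2A = Σ (x_i·y_{i+1} − x_{i+1}·y_i), indices taken mod 3.
P→Q: (-7)(12) − (-4)(-7) = -112
Q→R: (-4)(-6) − (-8)(12) = 120
R→P: (-8)(-7) − (-7)(-6) = 14
Σ = 22
Area = |Σ|/2 = 11.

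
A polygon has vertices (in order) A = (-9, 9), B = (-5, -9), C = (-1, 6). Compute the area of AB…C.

66

Σ = (126) + (-39) + (45) = 132
Area = |Σ|/2 = 66.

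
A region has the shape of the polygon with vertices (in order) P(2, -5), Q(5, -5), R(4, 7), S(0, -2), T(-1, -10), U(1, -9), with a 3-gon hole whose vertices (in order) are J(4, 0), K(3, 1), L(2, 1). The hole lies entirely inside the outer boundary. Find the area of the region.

Outer boundary:
Apply Gauss's area formula: 2A = Σ (x_i·y_{i+1} − x_{i+1}·y_i), indices taken mod 6.
Σ = (15) + (55) + (-8) + (-2) + (19) + (13) = 92
Area = |Σ|/2 = 46.
Hole:
Cross-terms: 4, 1, -4  ⇒  Σ = 1
Area = |Σ|/2 = 0.5.
Net area = 46 − 0.5 = 45.5.

45.5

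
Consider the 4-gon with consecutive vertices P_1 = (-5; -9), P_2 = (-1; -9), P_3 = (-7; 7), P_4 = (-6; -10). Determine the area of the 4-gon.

41

Apply Gauss's area formula: 2A = Σ (x_i·y_{i+1} − x_{i+1}·y_i), indices taken mod 4.
P_1→P_2: (-5)(-9) − (-1)(-9) = 36
P_2→P_3: (-1)(7) − (-7)(-9) = -70
P_3→P_4: (-7)(-10) − (-6)(7) = 112
P_4→P_1: (-6)(-9) − (-5)(-10) = 4
Σ = 82
Area = |Σ|/2 = 41.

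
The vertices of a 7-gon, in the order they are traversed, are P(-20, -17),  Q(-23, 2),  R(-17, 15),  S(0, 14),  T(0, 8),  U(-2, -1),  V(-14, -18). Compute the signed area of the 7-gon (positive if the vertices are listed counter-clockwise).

Apply the shoelace formula: 2A = Σ (x_i·y_{i+1} − x_{i+1}·y_i), indices taken mod 7.
Cross-terms: -431, -311, -238, 0, 16, 22, -122  ⇒  Σ = -1064
Signed area = Σ/2 = -532 (negative ⇒ clockwise traversal).

-532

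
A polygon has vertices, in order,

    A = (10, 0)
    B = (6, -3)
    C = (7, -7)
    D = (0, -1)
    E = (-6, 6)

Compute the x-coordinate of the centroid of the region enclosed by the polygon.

503/186

Apply the shoelace formula. First the cross-terms c_i = x_i·y_{i+1} − x_{i+1}·y_i:
  -30, -21, -7, -6, -60  ⇒  2A = -124, A = -62.
Then Σ (x_i + x_{i+1})·c_i = -1006, so x̄ = -1006 / (6·(-62)) = 503/186.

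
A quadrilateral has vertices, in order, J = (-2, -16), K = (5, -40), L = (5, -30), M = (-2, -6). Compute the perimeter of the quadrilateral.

70

|JK| = √((7)² + (-24)²) = √625 = 25
|KL| = √((0)² + (10)²) = √100 = 10
|LM| = √((-7)² + (24)²) = √625 = 25
|MJ| = √((0)² + (-10)²) = √100 = 10
Perimeter = 25 + 10 + 25 + 10 = 70.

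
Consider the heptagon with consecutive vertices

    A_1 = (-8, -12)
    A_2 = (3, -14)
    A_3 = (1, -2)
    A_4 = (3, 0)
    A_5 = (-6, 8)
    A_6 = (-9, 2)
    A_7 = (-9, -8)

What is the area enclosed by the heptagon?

190

Σ = (148) + (8) + (6) + (24) + (60) + (90) + (44) = 380
Area = |Σ|/2 = 190.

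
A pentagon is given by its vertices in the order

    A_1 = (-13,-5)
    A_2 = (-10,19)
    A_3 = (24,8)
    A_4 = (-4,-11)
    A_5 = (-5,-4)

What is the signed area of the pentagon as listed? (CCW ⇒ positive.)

Apply Gauss's area formula: 2A = Σ (x_i·y_{i+1} − x_{i+1}·y_i), indices taken mod 5.
Σ = (-297) + (-536) + (-232) + (-39) + (-27) = -1131
Signed area = Σ/2 = -565.5 (negative ⇒ clockwise traversal).

-565.5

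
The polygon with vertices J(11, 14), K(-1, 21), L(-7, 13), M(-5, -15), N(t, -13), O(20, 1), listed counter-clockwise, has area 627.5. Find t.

7

The doubled signed area Σ (x_i y_{i+1} − x_{i+1} y_i) is linear in t.
With t=0 it equals 1143; the coefficient of t is 16 (from the two edges through N).
So 16·t + 1143 = 2·627.5 = 1255 ⇒ t = 7.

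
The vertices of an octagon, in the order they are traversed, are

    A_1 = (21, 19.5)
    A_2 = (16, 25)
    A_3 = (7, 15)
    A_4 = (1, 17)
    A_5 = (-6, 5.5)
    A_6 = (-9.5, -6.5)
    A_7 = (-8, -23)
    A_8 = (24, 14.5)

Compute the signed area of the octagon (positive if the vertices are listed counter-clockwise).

673.375

Σ = (213) + (65) + (104) + (107.5) + (91.25) + (166.5) + (436) + (163.5) = 1346.75
Signed area = Σ/2 = 673.375 (positive ⇒ counter-clockwise traversal).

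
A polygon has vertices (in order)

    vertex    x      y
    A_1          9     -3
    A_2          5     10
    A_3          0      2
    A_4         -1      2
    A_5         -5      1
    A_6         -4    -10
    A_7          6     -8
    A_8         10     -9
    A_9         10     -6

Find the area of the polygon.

176

Apply the surveyor's formula: 2A = Σ (x_i·y_{i+1} − x_{i+1}·y_i), indices taken mod 9.
Σ = (105) + (10) + (2) + (9) + (54) + (92) + (26) + (30) + (24) = 352
Area = |Σ|/2 = 176.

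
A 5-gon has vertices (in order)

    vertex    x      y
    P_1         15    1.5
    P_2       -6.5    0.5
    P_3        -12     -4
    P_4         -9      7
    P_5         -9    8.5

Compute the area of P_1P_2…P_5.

Apply Gauss's area formula: 2A = Σ (x_i·y_{i+1} − x_{i+1}·y_i), indices taken mod 5.
Σ = (17.25) + (32) + (-120) + (-13.5) + (-141) = -225.25
Area = |Σ|/2 = 112.625.

112.625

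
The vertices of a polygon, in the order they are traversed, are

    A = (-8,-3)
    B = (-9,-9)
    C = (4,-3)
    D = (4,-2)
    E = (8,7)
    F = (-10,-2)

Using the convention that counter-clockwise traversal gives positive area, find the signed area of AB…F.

112

A→B: (-8)(-9) − (-9)(-3) = 45
B→C: (-9)(-3) − (4)(-9) = 63
C→D: (4)(-2) − (4)(-3) = 4
D→E: (4)(7) − (8)(-2) = 44
E→F: (8)(-2) − (-10)(7) = 54
F→A: (-10)(-3) − (-8)(-2) = 14
Σ = 224
Signed area = Σ/2 = 112 (positive ⇒ counter-clockwise traversal).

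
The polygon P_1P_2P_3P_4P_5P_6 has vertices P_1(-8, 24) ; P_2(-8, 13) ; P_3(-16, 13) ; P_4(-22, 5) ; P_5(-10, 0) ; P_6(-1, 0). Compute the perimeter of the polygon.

|P_1P_2| = √((0)² + (-11)²) = √121 = 11
|P_2P_3| = √((-8)² + (0)²) = √64 = 8
|P_3P_4| = √((-6)² + (-8)²) = √100 = 10
|P_4P_5| = √((12)² + (-5)²) = √169 = 13
|P_5P_6| = √((9)² + (0)²) = √81 = 9
|P_6P_1| = √((-7)² + (24)²) = √625 = 25
Perimeter = 11 + 8 + 10 + 13 + 9 + 25 = 76.

76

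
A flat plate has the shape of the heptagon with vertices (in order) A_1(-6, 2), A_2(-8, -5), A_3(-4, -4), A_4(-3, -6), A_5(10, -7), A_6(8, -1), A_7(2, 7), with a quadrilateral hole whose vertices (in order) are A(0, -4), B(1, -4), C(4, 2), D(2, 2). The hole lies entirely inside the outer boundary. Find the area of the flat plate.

Outer boundary:
Σ = (46) + (12) + (12) + (81) + (46) + (58) + (46) = 301
Area = |Σ|/2 = 150.5.
Hole:
Apply Gauss's area formula: 2A = Σ (x_i·y_{i+1} − x_{i+1}·y_i), indices taken mod 4.
Σ = (4) + (18) + (4) + (-8) = 18
Area = |Σ|/2 = 9.
Net area = 150.5 − 9 = 141.5.

141.5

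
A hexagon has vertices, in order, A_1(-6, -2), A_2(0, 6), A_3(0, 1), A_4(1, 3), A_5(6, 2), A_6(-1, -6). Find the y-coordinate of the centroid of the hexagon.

Apply the surveyor's formula. First the cross-terms c_i = x_i·y_{i+1} − x_{i+1}·y_i:
  -36, 0, -1, -16, -34, -34  ⇒  2A = -121, A = -60.5.
Then Σ (y_i + y_{i+1})·c_i = 180, so ȳ = 180 / (6·(-60.5)) = -60/121.

-60/121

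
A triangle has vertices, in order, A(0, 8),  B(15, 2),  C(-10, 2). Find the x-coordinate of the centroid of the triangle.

Apply the shoelace formula. First the cross-terms c_i = x_i·y_{i+1} − x_{i+1}·y_i:
  -120, 50, -80  ⇒  2A = -150, A = -75.
Then Σ (x_i + x_{i+1})·c_i = -750, so x̄ = -750 / (6·(-75)) = 5/3.

5/3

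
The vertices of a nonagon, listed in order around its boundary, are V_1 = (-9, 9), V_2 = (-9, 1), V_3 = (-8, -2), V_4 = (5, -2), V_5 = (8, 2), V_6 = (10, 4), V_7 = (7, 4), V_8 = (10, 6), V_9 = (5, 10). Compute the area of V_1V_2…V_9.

Σ = (72) + (26) + (26) + (26) + (12) + (12) + (2) + (70) + (135) = 381
Area = |Σ|/2 = 190.5.

190.5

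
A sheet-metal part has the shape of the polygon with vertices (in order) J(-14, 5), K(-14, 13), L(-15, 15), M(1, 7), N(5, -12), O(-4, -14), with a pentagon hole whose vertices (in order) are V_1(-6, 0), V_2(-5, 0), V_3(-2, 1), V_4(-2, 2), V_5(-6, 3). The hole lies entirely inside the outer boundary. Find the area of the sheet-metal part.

305.5

Outer boundary:
Apply the shoelace (surveyor's) formula: 2A = Σ (x_i·y_{i+1} − x_{i+1}·y_i), indices taken mod 6.
J→K: (-14)(13) − (-14)(5) = -112
K→L: (-14)(15) − (-15)(13) = -15
L→M: (-15)(7) − (1)(15) = -120
M→N: (1)(-12) − (5)(7) = -47
N→O: (5)(-14) − (-4)(-12) = -118
O→J: (-4)(5) − (-14)(-14) = -216
Σ = -628
Area = |Σ|/2 = 314.
Hole:
Apply the shoelace (surveyor's) formula: 2A = Σ (x_i·y_{i+1} − x_{i+1}·y_i), indices taken mod 5.
Cross-terms: 0, -5, -2, 6, 18  ⇒  Σ = 17
Area = |Σ|/2 = 8.5.
Net area = 314 − 8.5 = 305.5.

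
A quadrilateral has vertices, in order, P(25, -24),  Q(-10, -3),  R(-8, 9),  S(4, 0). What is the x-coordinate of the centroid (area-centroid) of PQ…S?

Apply the surveyor's formula. First the cross-terms c_i = x_i·y_{i+1} − x_{i+1}·y_i:
  -315, -114, -36, -96  ⇒  2A = -561, A = -280.5.
Then Σ (x_i + x_{i+1})·c_i = -5313, so x̄ = -5313 / (6·(-280.5)) = 161/51.

161/51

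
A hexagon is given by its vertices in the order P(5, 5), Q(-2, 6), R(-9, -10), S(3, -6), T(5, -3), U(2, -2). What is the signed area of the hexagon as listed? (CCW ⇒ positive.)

117.5

Apply the shoelace (surveyor's) formula: 2A = Σ (x_i·y_{i+1} − x_{i+1}·y_i), indices taken mod 6.
Σ = (40) + (74) + (84) + (21) + (-4) + (20) = 235
Signed area = Σ/2 = 117.5 (positive ⇒ counter-clockwise traversal).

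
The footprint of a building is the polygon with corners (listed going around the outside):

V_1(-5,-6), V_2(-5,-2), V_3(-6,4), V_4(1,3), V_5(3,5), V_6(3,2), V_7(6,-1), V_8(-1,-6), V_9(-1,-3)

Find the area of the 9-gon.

Apply Gauss's area formula: 2A = Σ (x_i·y_{i+1} − x_{i+1}·y_i), indices taken mod 9.
V_1→V_2: (-5)(-2) − (-5)(-6) = -20
V_2→V_3: (-5)(4) − (-6)(-2) = -32
V_3→V_4: (-6)(3) − (1)(4) = -22
V_4→V_5: (1)(5) − (3)(3) = -4
V_5→V_6: (3)(2) − (3)(5) = -9
V_6→V_7: (3)(-1) − (6)(2) = -15
V_7→V_8: (6)(-6) − (-1)(-1) = -37
V_8→V_9: (-1)(-3) − (-1)(-6) = -3
V_9→V_1: (-1)(-6) − (-5)(-3) = -9
Σ = -151
Area = |Σ|/2 = 75.5.

75.5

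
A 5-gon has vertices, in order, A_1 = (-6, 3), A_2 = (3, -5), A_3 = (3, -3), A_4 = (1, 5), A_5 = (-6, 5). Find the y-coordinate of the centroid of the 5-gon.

Apply the shoelace formula. First the cross-terms c_i = x_i·y_{i+1} − x_{i+1}·y_i:
  21, 6, 18, 35, 12  ⇒  2A = 92, A = 46.
Then Σ (y_i + y_{i+1})·c_i = 392, so ȳ = 392 / (6·46) = 98/69.

98/69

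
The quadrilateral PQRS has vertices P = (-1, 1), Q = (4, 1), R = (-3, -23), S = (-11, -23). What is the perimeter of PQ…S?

|PQ| = √((5)² + (0)²) = √25 = 5
|QR| = √((-7)² + (-24)²) = √625 = 25
|RS| = √((-8)² + (0)²) = √64 = 8
|SP| = √((10)² + (24)²) = √676 = 26
Perimeter = 5 + 25 + 8 + 26 = 64.

64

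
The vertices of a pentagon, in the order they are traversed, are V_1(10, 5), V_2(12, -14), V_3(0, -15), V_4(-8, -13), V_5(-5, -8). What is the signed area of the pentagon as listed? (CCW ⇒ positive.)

-223

Apply Gauss's area formula: 2A = Σ (x_i·y_{i+1} − x_{i+1}·y_i), indices taken mod 5.
Cross-terms: -200, -180, -120, -1, 55  ⇒  Σ = -446
Signed area = Σ/2 = -223 (negative ⇒ clockwise traversal).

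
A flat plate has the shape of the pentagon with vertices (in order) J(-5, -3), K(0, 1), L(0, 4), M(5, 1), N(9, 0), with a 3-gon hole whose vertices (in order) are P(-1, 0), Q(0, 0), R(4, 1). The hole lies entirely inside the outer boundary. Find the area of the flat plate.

Outer boundary:
Apply the shoelace (surveyor's) formula: 2A = Σ (x_i·y_{i+1} − x_{i+1}·y_i), indices taken mod 5.
Cross-terms: -5, 0, -20, -9, -27  ⇒  Σ = -61
Area = |Σ|/2 = 30.5.
Hole:
Apply the surveyor's formula: 2A = Σ (x_i·y_{i+1} − x_{i+1}·y_i), indices taken mod 3.
Σ = (0) + (0) + (1) = 1
Area = |Σ|/2 = 0.5.
Net area = 30.5 − 0.5 = 30.

30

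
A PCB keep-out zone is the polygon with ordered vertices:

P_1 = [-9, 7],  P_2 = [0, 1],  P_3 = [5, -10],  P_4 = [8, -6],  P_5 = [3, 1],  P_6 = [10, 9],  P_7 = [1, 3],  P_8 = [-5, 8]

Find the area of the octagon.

Apply Gauss's area formula: 2A = Σ (x_i·y_{i+1} − x_{i+1}·y_i), indices taken mod 8.
P_1→P_2: (-9)(1) − (0)(7) = -9
P_2→P_3: (0)(-10) − (5)(1) = -5
P_3→P_4: (5)(-6) − (8)(-10) = 50
P_4→P_5: (8)(1) − (3)(-6) = 26
P_5→P_6: (3)(9) − (10)(1) = 17
P_6→P_7: (10)(3) − (1)(9) = 21
P_7→P_8: (1)(8) − (-5)(3) = 23
P_8→P_1: (-5)(7) − (-9)(8) = 37
Σ = 160
Area = |Σ|/2 = 80.

80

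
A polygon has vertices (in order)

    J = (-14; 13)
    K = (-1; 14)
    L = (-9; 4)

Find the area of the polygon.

61

Σ = (-183) + (122) + (-61) = -122
Area = |Σ|/2 = 61.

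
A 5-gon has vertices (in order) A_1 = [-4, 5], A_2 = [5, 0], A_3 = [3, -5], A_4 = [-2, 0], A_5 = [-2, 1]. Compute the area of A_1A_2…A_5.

Cross-terms: -25, -25, -10, -2, -6  ⇒  Σ = -68
Area = |Σ|/2 = 34.

34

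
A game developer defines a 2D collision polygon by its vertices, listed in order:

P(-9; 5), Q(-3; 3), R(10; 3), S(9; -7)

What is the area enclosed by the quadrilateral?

83

Σ = (-12) + (-39) + (-97) + (-18) = -166
Area = |Σ|/2 = 83.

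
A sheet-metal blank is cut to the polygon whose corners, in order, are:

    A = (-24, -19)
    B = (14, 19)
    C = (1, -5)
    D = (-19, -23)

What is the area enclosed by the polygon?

Apply the surveyor's formula: 2A = Σ (x_i·y_{i+1} − x_{i+1}·y_i), indices taken mod 4.
Σ = (-190) + (-89) + (-118) + (-191) = -588
Area = |Σ|/2 = 294.

294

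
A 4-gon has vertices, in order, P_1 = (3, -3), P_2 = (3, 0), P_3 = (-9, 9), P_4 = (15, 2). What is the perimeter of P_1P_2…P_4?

56

|P_1P_2| = √((0)² + (3)²) = √9 = 3
|P_2P_3| = √((-12)² + (9)²) = √225 = 15
|P_3P_4| = √((24)² + (-7)²) = √625 = 25
|P_4P_1| = √((-12)² + (-5)²) = √169 = 13
Perimeter = 3 + 15 + 25 + 13 = 56.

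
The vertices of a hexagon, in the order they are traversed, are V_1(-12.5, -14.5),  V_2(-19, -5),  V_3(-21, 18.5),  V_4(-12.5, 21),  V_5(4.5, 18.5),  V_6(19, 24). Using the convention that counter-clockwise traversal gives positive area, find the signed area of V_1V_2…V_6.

-712

V_1→V_2: (-12.5)(-5) − (-19)(-14.5) = -213
V_2→V_3: (-19)(18.5) − (-21)(-5) = -456.5
V_3→V_4: (-21)(21) − (-12.5)(18.5) = -209.75
V_4→V_5: (-12.5)(18.5) − (4.5)(21) = -325.75
V_5→V_6: (4.5)(24) − (19)(18.5) = -243.5
V_6→V_1: (19)(-14.5) − (-12.5)(24) = 24.5
Σ = -1424
Signed area = Σ/2 = -712 (negative ⇒ clockwise traversal).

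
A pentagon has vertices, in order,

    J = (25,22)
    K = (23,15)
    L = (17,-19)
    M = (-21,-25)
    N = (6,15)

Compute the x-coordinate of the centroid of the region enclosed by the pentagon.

Apply Gauss's area formula. First the cross-terms c_i = x_i·y_{i+1} − x_{i+1}·y_i:
  -131, -692, -824, -165, -243  ⇒  2A = -2055, A = -1027.5.
Then Σ (x_i + x_{i+1})·c_i = -35730, so x̄ = -35730 / (6·(-1027.5)) = 794/137.

794/137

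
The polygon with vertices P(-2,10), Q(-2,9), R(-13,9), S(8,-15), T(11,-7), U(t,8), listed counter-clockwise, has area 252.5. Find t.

4

Write out the shoelace sum; only the two edges meeting at U involve t:
2·Area = [(11·8 − t·(-7)) + (t·10 − (-2)·8)] + 333
       = 17·t + 437 = 505
⇒ t = 4.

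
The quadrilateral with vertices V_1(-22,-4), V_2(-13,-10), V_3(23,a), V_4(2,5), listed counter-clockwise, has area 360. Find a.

Write out the shoelace sum; only the two edges meeting at V_3 involve a:
2·Area = [((-13)·a − 23·(-10)) + (23·5 − 2·a)] + 270
       = -15·a + 615 = 720
⇒ a = -7.

-7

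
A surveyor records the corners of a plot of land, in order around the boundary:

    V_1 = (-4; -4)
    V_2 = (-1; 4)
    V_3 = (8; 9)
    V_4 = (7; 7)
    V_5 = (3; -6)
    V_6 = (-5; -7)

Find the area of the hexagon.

95

Apply the shoelace (surveyor's) formula: 2A = Σ (x_i·y_{i+1} − x_{i+1}·y_i), indices taken mod 6.
Σ = (-20) + (-41) + (-7) + (-63) + (-51) + (-8) = -190
Area = |Σ|/2 = 95.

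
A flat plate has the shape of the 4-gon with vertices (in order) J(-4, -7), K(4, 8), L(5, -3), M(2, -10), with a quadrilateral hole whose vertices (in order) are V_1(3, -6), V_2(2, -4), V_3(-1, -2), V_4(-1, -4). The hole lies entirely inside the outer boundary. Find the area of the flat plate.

Outer boundary:
Apply the surveyor's formula: 2A = Σ (x_i·y_{i+1} − x_{i+1}·y_i), indices taken mod 4.
J→K: (-4)(8) − (4)(-7) = -4
K→L: (4)(-3) − (5)(8) = -52
L→M: (5)(-10) − (2)(-3) = -44
M→J: (2)(-7) − (-4)(-10) = -54
Σ = -154
Area = |Σ|/2 = 77.
Hole:
Σ = (0) + (-8) + (2) + (18) = 12
Area = |Σ|/2 = 6.
Net area = 77 − 6 = 71.

71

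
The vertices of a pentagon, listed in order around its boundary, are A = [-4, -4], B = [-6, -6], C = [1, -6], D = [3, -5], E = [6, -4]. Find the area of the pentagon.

Apply Gauss's area formula: 2A = Σ (x_i·y_{i+1} − x_{i+1}·y_i), indices taken mod 5.
Σ = (0) + (42) + (13) + (18) + (-40) = 33
Area = |Σ|/2 = 16.5.

16.5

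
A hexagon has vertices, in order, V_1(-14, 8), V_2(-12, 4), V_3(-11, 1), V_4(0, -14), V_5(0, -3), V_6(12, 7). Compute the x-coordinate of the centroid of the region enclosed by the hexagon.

-571/228

Apply Gauss's area formula. First the cross-terms c_i = x_i·y_{i+1} − x_{i+1}·y_i:
  40, 32, 154, 0, 36, 194  ⇒  2A = 456, A = 228.
Then Σ (x_i + x_{i+1})·c_i = -3426, so x̄ = -3426 / (6·228) = -571/228.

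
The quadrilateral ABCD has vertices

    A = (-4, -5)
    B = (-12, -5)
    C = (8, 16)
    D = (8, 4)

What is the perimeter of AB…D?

|AB| = √((-8)² + (0)²) = √64 = 8
|BC| = √((20)² + (21)²) = √841 = 29
|CD| = √((0)² + (-12)²) = √144 = 12
|DA| = √((-12)² + (-9)²) = √225 = 15
Perimeter = 8 + 29 + 12 + 15 = 64.

64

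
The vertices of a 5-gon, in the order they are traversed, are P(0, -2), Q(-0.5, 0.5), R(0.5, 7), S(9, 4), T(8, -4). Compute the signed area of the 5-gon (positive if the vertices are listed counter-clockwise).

-74.875

P→Q: (0)(0.5) − (-0.5)(-2) = -1
Q→R: (-0.5)(7) − (0.5)(0.5) = -3.75
R→S: (0.5)(4) − (9)(7) = -61
S→T: (9)(-4) − (8)(4) = -68
T→P: (8)(-2) − (0)(-4) = -16
Σ = -149.75
Signed area = Σ/2 = -74.875 (negative ⇒ clockwise traversal).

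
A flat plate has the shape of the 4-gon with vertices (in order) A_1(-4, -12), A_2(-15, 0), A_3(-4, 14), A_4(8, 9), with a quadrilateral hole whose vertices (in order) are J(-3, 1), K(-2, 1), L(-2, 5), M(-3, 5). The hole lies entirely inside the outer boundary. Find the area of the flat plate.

295

Outer boundary:
Σ = (-180) + (-210) + (-148) + (-60) = -598
Area = |Σ|/2 = 299.
Hole:
Cross-terms: -1, -8, 5, 12  ⇒  Σ = 8
Area = |Σ|/2 = 4.
Net area = 299 − 4 = 295.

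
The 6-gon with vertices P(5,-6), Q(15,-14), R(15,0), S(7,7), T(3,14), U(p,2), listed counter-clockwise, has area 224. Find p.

Write out the shoelace sum; only the two edges meeting at U involve p:
2·Area = [(3·2 − p·14) + (p·(-6) − 5·2)] + 412
       = -20·p + 408 = 448
⇒ p = -2.

-2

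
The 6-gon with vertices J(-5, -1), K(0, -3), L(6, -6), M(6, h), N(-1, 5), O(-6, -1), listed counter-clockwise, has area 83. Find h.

The doubled signed area Σ (x_i y_{i+1} − x_{i+1} y_i) is linear in h.
With h=0 it equals 131; the coefficient of h is 7 (from the two edges through M).
So 7·h + 131 = 2·83 = 166 ⇒ h = 5.

5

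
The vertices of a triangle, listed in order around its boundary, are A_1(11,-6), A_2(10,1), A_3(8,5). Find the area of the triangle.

5

Σ = (71) + (42) + (-103) = 10
Area = |Σ|/2 = 5.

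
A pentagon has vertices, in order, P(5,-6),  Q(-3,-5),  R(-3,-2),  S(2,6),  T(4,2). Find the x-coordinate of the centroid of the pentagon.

37/30

Apply Gauss's area formula. First the cross-terms c_i = x_i·y_{i+1} − x_{i+1}·y_i:
  -43, -9, -14, -20, -34  ⇒  2A = -120, A = -60.
Then Σ (x_i + x_{i+1})·c_i = -444, so x̄ = -444 / (6·(-60)) = 37/30.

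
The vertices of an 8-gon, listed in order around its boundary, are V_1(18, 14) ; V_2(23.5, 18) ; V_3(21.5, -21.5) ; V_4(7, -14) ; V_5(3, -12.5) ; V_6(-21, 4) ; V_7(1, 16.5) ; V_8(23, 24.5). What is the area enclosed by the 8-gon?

Σ = (-5) + (-892.25) + (-150.5) + (-45.5) + (-250.5) + (-350.5) + (-355) + (-119) = -2168.25
Area = |Σ|/2 = 1084.125.

1084.125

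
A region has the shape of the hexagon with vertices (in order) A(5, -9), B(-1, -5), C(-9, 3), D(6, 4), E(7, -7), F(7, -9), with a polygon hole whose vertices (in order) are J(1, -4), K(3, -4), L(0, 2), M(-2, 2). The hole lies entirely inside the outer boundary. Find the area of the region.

107

Outer boundary:
Apply the surveyor's formula: 2A = Σ (x_i·y_{i+1} − x_{i+1}·y_i), indices taken mod 6.
Cross-terms: -34, -48, -54, -70, -14, -18  ⇒  Σ = -238
Area = |Σ|/2 = 119.
Hole:
Apply the shoelace formula: 2A = Σ (x_i·y_{i+1} − x_{i+1}·y_i), indices taken mod 4.
Σ = (8) + (6) + (4) + (6) = 24
Area = |Σ|/2 = 12.
Net area = 119 − 12 = 107.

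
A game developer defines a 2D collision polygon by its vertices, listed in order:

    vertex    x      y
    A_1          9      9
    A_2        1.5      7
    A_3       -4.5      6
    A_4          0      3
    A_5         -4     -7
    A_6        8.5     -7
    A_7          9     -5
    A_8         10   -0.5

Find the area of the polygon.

168.25

Apply Gauss's area formula: 2A = Σ (x_i·y_{i+1} − x_{i+1}·y_i), indices taken mod 8.
Σ = (49.5) + (40.5) + (-13.5) + (12) + (87.5) + (20.5) + (45.5) + (94.5) = 336.5
Area = |Σ|/2 = 168.25.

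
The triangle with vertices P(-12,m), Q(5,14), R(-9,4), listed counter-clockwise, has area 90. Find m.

-11

Write out the shoelace sum; only the two edges meeting at P involve m:
2·Area = [((-9)·m − (-12)·4) + ((-12)·14 − 5·m)] + 146
       = -14·m + 26 = 180
⇒ m = -11.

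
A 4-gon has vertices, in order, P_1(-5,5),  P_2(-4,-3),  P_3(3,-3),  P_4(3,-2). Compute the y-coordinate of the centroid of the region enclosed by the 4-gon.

Apply Gauss's area formula. First the cross-terms c_i = x_i·y_{i+1} − x_{i+1}·y_i:
  35, 21, 3, 5  ⇒  2A = 64, A = 32.
Then Σ (y_i + y_{i+1})·c_i = -56, so ȳ = -56 / (6·32) = -7/24.

-7/24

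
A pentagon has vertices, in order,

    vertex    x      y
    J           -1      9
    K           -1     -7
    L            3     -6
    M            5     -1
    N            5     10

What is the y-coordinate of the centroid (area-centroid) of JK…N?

Apply the shoelace (surveyor's) formula. First the cross-terms c_i = x_i·y_{i+1} − x_{i+1}·y_i:
  16, 27, 27, 55, 55  ⇒  2A = 180, A = 90.
Then Σ (y_i + y_{i+1})·c_i = 1032, so ȳ = 1032 / (6·90) = 86/45.

86/45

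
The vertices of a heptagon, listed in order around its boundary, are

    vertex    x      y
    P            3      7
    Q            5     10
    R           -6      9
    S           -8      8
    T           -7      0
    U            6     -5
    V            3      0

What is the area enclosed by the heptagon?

Σ = (-5) + (105) + (24) + (56) + (35) + (15) + (21) = 251
Area = |Σ|/2 = 125.5.

125.5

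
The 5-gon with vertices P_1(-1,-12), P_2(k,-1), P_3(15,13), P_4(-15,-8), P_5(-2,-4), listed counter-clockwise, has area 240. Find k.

The doubled signed area Σ (x_i y_{i+1} − x_{i+1} y_i) is linear in k.
With k=0 it equals 155; the coefficient of k is 25 (from the two edges through P_2).
So 25·k + 155 = 2·240 = 480 ⇒ k = 13.

13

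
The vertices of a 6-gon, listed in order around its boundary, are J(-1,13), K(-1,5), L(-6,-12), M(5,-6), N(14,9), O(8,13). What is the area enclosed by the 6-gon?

Apply the surveyor's formula: 2A = Σ (x_i·y_{i+1} − x_{i+1}·y_i), indices taken mod 6.
Cross-terms: 8, 42, 96, 129, 110, 117  ⇒  Σ = 502
Area = |Σ|/2 = 251.

251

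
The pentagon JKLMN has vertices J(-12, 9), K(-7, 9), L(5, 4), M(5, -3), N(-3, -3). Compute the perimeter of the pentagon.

|JK| = √((5)² + (0)²) = √25 = 5
|KL| = √((12)² + (-5)²) = √169 = 13
|LM| = √((0)² + (-7)²) = √49 = 7
|MN| = √((-8)² + (0)²) = √64 = 8
|NJ| = √((-9)² + (12)²) = √225 = 15
Perimeter = 5 + 13 + 7 + 8 + 15 = 48.

48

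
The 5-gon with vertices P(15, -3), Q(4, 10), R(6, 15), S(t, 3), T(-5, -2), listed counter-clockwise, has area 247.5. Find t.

-15

The doubled signed area Σ (x_i y_{i+1} − x_{i+1} y_i) is linear in t.
With t=0 it equals 240; the coefficient of t is -17 (from the two edges through S).
So -17·t + 240 = 2·247.5 = 495 ⇒ t = -15.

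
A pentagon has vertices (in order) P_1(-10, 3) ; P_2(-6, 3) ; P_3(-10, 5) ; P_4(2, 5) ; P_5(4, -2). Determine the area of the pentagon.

52

Apply the surveyor's formula: 2A = Σ (x_i·y_{i+1} − x_{i+1}·y_i), indices taken mod 5.
Σ = (-12) + (0) + (-60) + (-24) + (-8) = -104
Area = |Σ|/2 = 52.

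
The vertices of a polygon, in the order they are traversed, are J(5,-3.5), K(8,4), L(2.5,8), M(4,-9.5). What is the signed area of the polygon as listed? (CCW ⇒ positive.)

39.875

J→K: (5)(4) − (8)(-3.5) = 48
K→L: (8)(8) − (2.5)(4) = 54
L→M: (2.5)(-9.5) − (4)(8) = -55.75
M→J: (4)(-3.5) − (5)(-9.5) = 33.5
Σ = 79.75
Signed area = Σ/2 = 39.875 (positive ⇒ counter-clockwise traversal).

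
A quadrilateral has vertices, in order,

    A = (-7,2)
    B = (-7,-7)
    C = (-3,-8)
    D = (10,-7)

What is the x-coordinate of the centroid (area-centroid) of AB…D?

-1.2

Apply the shoelace (surveyor's) formula. First the cross-terms c_i = x_i·y_{i+1} − x_{i+1}·y_i:
  63, 35, 101, -29  ⇒  2A = 170, A = 85.
Then Σ (x_i + x_{i+1})·c_i = -612, so x̄ = -612 / (6·85) = -1.2.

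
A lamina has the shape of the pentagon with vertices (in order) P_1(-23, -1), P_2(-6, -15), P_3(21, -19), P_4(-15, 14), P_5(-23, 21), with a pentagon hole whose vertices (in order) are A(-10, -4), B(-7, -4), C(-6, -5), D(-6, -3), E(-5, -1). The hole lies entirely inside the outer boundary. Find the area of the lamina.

639

Outer boundary:
Apply the shoelace (surveyor's) formula: 2A = Σ (x_i·y_{i+1} − x_{i+1}·y_i), indices taken mod 5.
Σ = (339) + (429) + (9) + (7) + (506) = 1290
Area = |Σ|/2 = 645.
Hole:
Apply the shoelace (surveyor's) formula: 2A = Σ (x_i·y_{i+1} − x_{i+1}·y_i), indices taken mod 5.
Σ = (12) + (11) + (-12) + (-9) + (10) = 12
Area = |Σ|/2 = 6.
Net area = 645 − 6 = 639.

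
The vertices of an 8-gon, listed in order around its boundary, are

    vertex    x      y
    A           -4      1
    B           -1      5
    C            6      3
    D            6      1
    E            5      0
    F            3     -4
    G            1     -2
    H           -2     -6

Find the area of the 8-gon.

Cross-terms: -19, -33, -12, -5, -20, -2, -10, -26  ⇒  Σ = -127
Area = |Σ|/2 = 63.5.

63.5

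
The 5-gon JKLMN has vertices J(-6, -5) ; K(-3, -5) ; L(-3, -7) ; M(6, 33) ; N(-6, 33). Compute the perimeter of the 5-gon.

|JK| = √((3)² + (0)²) = √9 = 3
|KL| = √((0)² + (-2)²) = √4 = 2
|LM| = √((9)² + (40)²) = √1681 = 41
|MN| = √((-12)² + (0)²) = √144 = 12
|NJ| = √((0)² + (-38)²) = √1444 = 38
Perimeter = 3 + 2 + 41 + 12 + 38 = 96.

96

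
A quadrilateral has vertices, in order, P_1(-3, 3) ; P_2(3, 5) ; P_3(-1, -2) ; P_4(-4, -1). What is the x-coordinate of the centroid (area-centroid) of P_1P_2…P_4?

-46/47

Apply the surveyor's formula. First the cross-terms c_i = x_i·y_{i+1} − x_{i+1}·y_i:
  -24, -1, -7, -15  ⇒  2A = -47, A = -23.5.
Then Σ (x_i + x_{i+1})·c_i = 138, so x̄ = 138 / (6·(-23.5)) = -46/47.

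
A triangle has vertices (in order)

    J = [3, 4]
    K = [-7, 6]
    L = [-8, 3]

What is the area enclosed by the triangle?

Apply Gauss's area formula: 2A = Σ (x_i·y_{i+1} − x_{i+1}·y_i), indices taken mod 3.
J→K: (3)(6) − (-7)(4) = 46
K→L: (-7)(3) − (-8)(6) = 27
L→J: (-8)(4) − (3)(3) = -41
Σ = 32
Area = |Σ|/2 = 16.

16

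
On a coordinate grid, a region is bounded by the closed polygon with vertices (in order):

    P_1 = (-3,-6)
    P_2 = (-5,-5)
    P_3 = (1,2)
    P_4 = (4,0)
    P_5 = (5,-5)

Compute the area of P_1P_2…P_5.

46.5

Apply Gauss's area formula: 2A = Σ (x_i·y_{i+1} − x_{i+1}·y_i), indices taken mod 5.
Σ = (-15) + (-5) + (-8) + (-20) + (-45) = -93
Area = |Σ|/2 = 46.5.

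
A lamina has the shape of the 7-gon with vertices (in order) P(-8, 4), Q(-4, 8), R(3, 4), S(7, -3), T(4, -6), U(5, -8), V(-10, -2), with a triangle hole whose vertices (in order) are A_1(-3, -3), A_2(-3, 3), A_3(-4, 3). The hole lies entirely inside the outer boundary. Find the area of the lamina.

148.5

Outer boundary:
Apply the shoelace (surveyor's) formula: 2A = Σ (x_i·y_{i+1} − x_{i+1}·y_i), indices taken mod 7.
Σ = (-48) + (-40) + (-37) + (-30) + (-2) + (-90) + (-56) = -303
Area = |Σ|/2 = 151.5.
Hole:
Apply Gauss's area formula: 2A = Σ (x_i·y_{i+1} − x_{i+1}·y_i), indices taken mod 3.
A_1→A_2: (-3)(3) − (-3)(-3) = -18
A_2→A_3: (-3)(3) − (-4)(3) = 3
A_3→A_1: (-4)(-3) − (-3)(3) = 21
Σ = 6
Area = |Σ|/2 = 3.
Net area = 151.5 − 3 = 148.5.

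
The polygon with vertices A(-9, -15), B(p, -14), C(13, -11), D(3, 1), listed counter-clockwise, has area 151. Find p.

The doubled signed area Σ (x_i y_{i+1} − x_{i+1} y_i) is linear in p.
With p=0 it equals 318; the coefficient of p is 4 (from the two edges through B).
So 4·p + 318 = 2·151 = 302 ⇒ p = -4.

-4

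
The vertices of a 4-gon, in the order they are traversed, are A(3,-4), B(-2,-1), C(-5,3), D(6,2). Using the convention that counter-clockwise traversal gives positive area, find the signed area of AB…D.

-40

Apply the shoelace formula: 2A = Σ (x_i·y_{i+1} − x_{i+1}·y_i), indices taken mod 4.
Σ = (-11) + (-11) + (-28) + (-30) = -80
Signed area = Σ/2 = -40 (negative ⇒ clockwise traversal).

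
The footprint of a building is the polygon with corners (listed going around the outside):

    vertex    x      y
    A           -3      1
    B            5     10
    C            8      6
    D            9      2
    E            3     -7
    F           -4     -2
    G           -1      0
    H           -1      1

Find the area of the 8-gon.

Apply Gauss's area formula: 2A = Σ (x_i·y_{i+1} − x_{i+1}·y_i), indices taken mod 8.
Cross-terms: -35, -50, -38, -69, -34, -2, -1, 2  ⇒  Σ = -227
Area = |Σ|/2 = 113.5.

113.5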